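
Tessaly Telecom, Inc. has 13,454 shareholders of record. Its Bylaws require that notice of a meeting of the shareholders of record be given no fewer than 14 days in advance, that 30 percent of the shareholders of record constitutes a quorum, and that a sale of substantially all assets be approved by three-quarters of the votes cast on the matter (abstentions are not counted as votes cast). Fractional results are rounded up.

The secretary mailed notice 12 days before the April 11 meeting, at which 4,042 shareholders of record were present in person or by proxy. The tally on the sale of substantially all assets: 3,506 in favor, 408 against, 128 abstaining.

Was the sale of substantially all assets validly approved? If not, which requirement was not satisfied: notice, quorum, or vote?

Notice: 12 days given; 14 required. Not satisfied.
Quorum: 30% of 13,454 = 4,036.20, rounded up to 4,037; 4,042 present. Satisfied.
Vote: requires three-fourths of the votes cast (4,042 − 128 abstaining = 3,914); 3/4 of 3914 = 2935.50, rounded up to 2936, so 2,936 needed; 3,506 in favor. Satisfied.

Invalid — notice requirement not satisfied.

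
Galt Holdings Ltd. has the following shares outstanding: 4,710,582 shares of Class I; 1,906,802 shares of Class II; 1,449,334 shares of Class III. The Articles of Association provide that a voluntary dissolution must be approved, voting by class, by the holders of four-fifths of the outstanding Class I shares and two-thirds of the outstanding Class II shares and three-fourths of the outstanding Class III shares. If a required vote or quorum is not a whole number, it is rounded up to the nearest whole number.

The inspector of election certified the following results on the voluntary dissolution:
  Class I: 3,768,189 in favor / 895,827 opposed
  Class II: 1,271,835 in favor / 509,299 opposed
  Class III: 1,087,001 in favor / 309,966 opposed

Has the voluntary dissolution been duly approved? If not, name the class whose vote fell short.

Not approved — the Class I shares did not give the required vote.

Class I: 4/5 of 4710582 = 3768465.60, rounded up to 3768466; 3,768,466 required, 3,768,189 in favor — not approved.
Class II: 2/3 of 1906802 = 1271201.33, rounded up to 1271202; 1,271,202 required, 1,271,835 in favor — approved.
Class III: 3/4 of 1449334 = 1087000.50, rounded up to 1087001; 1,087,001 required, 1,087,001 in favor — approved.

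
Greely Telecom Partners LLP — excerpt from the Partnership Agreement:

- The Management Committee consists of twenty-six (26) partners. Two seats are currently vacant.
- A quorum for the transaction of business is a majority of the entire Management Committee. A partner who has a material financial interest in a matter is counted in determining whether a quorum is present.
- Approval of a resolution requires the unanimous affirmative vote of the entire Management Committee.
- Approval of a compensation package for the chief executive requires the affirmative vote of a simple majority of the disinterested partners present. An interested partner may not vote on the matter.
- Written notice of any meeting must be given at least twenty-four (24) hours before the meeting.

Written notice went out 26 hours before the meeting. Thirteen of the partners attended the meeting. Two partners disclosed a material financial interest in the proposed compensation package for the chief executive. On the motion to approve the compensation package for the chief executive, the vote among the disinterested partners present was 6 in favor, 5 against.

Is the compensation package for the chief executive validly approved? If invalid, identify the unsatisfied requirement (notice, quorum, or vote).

Notice: 26 hours given; 24 required (26 ≥ 24). Satisfied.
Quorum: 13 present (interested partners count toward quorum); quorum is 14. Not satisfied.
Vote: the compensation package for the chief executive requires a majority of the disinterested partners present (13 − 2 = 11). A majority of 11 is 6, so 6 affirmative votes are needed; 6 voted in favor. Satisfied. (Moot — without a quorum no business can be validly transacted.)

Invalid — quorum requirement not satisfied.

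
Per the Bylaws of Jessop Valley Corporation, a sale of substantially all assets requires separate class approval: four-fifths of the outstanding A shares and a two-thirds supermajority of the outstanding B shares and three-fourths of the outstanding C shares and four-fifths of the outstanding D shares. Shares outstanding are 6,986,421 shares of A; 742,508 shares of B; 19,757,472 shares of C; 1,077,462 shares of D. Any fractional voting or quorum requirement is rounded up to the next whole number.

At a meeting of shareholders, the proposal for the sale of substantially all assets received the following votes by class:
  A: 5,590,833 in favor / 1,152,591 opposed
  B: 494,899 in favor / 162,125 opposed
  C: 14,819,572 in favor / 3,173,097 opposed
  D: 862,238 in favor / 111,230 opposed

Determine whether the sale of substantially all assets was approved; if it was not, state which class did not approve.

Not approved — the B shares did not give the required vote.

A: 4/5 of 6986421 = 5589136.80, rounded up to 5589137; 5,589,137 required, 5,590,833 in favor — approved.
B: 2/3 of 742508 = 495005.33, rounded up to 495006; 495,006 required, 494,899 in favor — not approved.
C: 3/4 of 19757472 = 14818104; 14,818,104 required, 14,819,572 in favor — approved.
D: 4/5 of 1077462 = 861969.60, rounded up to 861970; 861,970 required, 862,238 in favor — approved.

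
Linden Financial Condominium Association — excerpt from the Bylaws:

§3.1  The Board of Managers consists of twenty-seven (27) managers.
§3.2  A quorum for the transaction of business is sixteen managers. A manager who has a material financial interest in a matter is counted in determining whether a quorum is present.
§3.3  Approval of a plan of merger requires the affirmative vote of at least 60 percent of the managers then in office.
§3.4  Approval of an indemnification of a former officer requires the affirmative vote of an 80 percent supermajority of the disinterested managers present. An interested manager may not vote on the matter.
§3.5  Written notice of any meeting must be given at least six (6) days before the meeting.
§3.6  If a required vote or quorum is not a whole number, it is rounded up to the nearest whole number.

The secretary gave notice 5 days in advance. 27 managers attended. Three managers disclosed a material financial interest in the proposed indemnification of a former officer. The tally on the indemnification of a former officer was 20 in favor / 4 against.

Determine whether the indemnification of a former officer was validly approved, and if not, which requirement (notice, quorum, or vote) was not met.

Notice: 5 days given; 6 required (5 < 6). Not satisfied.
Quorum: 27 present (interested managers count toward quorum); quorum is 16. Satisfied.
Vote: the indemnification of a former officer requires four-fifths of the disinterested managers present (27 − 3 = 24). 4/5 of 24 = 19.20, rounded up to 20, so 20 affirmative votes are needed; 20 voted in favor. Satisfied.

Invalid — notice requirement not satisfied.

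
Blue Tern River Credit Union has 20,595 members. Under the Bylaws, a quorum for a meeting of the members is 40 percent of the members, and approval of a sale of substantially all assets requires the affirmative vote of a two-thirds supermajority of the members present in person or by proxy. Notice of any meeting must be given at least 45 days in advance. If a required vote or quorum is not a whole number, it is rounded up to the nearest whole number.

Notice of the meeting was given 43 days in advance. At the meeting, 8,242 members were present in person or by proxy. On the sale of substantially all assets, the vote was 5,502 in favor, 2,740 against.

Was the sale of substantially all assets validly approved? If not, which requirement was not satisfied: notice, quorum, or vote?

Invalid — notice requirement not satisfied.

Notice: 43 days given; 45 required. Not satisfied.
Quorum: 40% of 20,595 = 8,238; 8,242 present. Satisfied.
Vote: requires two-thirds of those present (8,242); 2/3 of 8242 = 5494.67, rounded up to 5495, so 5,495 needed; 5,502 in favor. Satisfied.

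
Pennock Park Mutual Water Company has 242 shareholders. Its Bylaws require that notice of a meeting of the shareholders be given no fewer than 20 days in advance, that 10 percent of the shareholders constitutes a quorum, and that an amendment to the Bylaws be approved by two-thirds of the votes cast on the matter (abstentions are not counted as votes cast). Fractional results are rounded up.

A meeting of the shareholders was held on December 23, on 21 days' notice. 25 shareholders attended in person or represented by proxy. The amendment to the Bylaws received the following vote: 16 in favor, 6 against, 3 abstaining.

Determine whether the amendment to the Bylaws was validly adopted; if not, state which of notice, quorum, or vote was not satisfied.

Notice: 21 days given; 20 required. Satisfied.
Quorum: 10% of 242 = 24.20, rounded up to 25; 25 present. Satisfied.
Vote: requires two-thirds of the votes cast (25 − 3 abstaining = 22); 2/3 of 22 = 14.67, rounded up to 15, so 15 needed; 16 in favor. Satisfied.

Valid — all requirements satisfied.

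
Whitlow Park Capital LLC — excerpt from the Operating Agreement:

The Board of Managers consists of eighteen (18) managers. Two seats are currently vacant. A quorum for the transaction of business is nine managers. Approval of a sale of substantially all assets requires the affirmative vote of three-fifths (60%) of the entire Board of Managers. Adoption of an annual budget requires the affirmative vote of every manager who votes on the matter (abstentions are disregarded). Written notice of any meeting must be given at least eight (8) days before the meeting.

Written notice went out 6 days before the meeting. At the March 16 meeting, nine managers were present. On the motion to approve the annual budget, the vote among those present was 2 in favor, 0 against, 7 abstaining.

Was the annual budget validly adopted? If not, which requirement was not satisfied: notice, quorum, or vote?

Invalid — notice requirement not satisfied.

Notice: 6 days given; 8 required (6 < 8). Not satisfied.
Quorum: 9 present; quorum is 9. Satisfied.
Vote: the annual budget requires the unanimous vote of the votes cast (9 present − 7 abstaining = 2). Unanimous means all 2, so 2 affirmative votes are needed; 2 voted in favor. Satisfied.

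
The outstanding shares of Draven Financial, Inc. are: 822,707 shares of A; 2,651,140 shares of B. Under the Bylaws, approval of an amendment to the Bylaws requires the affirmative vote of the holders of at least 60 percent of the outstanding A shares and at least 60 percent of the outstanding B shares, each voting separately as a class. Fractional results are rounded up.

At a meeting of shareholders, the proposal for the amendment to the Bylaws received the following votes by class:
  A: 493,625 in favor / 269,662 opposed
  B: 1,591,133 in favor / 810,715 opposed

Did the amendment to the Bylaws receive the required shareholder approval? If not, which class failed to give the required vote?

Approved — every class gave the required vote.

A: 3/5 of 822707 = 493624.20, rounded up to 493625; 493,625 required, 493,625 in favor — approved.
B: 3/5 of 2651140 = 1590684; 1,590,684 required, 1,591,133 in favor — approved.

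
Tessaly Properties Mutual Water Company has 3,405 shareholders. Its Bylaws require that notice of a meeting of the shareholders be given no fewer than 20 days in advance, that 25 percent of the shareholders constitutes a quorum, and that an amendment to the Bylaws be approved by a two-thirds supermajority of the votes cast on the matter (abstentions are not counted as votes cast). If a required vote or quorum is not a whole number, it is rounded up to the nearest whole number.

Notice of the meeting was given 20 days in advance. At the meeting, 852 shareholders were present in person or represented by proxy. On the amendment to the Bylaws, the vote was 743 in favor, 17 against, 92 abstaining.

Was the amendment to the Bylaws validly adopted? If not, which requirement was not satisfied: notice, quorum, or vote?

Valid — all requirements satisfied.

Notice: 20 days given; 20 required. Satisfied.
Quorum: 25% of 3,405 = 851.25, rounded up to 852; 852 present. Satisfied.
Vote: requires two-thirds of the votes cast (852 − 92 abstaining = 760); 2/3 of 760 = 506.67, rounded up to 507, so 507 needed; 743 in favor. Satisfied.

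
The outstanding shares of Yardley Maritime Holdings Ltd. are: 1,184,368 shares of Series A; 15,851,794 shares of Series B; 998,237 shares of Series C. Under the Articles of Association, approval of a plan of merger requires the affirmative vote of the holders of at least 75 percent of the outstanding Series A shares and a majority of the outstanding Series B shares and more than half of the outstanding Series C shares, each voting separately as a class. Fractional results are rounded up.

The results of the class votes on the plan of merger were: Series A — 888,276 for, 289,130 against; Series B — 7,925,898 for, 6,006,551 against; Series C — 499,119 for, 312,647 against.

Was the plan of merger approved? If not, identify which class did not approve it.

Approved — every class gave the required vote.

Series A: 3/4 of 1184368 = 888276; 888,276 required, 888,276 in favor — approved.
Series B: a majority of 15851794 is 7925898; 7,925,898 required, 7,925,898 in favor — approved.
Series C: a majority of 998237 is 499119; 499,119 required, 499,119 in favor — approved.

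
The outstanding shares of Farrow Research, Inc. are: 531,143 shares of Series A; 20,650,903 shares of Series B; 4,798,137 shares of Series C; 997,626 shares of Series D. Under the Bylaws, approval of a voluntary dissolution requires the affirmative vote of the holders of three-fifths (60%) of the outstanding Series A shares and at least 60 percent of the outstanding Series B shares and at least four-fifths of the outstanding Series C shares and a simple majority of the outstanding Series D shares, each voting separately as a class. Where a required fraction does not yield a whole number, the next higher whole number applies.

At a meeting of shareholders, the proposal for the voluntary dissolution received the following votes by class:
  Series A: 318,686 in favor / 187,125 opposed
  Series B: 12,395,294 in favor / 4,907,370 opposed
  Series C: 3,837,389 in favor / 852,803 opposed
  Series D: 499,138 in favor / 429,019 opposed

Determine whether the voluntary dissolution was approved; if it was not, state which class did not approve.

Not approved — the Series C shares did not give the required vote.

Series A: 3/5 of 531143 = 318685.80, rounded up to 318686; 318,686 required, 318,686 in favor — approved.
Series B: 3/5 of 20650903 = 12390541.80, rounded up to 12390542; 12,390,542 required, 12,395,294 in favor — approved.
Series C: 4/5 of 4798137 = 3838509.60, rounded up to 3838510; 3,838,510 required, 3,837,389 in favor — not approved.
Series D: a majority of 997626 is 498814; 498,814 required, 499,138 in favor — approved.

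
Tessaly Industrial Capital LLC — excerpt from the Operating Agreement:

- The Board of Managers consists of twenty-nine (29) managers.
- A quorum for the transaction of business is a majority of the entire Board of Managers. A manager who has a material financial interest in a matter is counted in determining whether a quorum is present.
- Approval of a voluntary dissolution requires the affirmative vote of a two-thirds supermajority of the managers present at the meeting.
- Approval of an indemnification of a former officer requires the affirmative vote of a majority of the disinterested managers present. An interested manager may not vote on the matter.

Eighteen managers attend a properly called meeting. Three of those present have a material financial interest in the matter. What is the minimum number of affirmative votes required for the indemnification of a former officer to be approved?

The indemnification of a former officer requires a majority of the disinterested managers present (18 − 3 = 15).
A majority of 15 is 8.

8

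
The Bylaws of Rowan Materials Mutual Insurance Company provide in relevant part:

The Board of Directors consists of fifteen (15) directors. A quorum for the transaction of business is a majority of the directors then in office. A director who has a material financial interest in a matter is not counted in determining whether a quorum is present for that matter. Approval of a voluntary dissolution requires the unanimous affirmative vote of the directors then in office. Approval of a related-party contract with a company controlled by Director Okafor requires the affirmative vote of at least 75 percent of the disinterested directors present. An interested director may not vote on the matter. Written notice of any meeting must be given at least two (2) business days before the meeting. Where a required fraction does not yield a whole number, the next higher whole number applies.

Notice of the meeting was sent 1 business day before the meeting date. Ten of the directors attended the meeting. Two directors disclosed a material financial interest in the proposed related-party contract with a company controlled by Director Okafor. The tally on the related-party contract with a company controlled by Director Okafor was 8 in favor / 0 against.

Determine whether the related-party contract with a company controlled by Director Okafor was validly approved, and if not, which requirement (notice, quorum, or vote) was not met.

Notice: 1 business day given; 2 required (1 < 2). Not satisfied.
Quorum: 10 present, but the 2 interested directors do not count, leaving 8. Quorum is 8. Satisfied.
Vote: the related-party contract with a company controlled by Director Okafor requires three-fourths of the disinterested directors present (10 − 2 = 8). 3/4 of 8 = 6, so 6 affirmative votes are needed; 8 voted in favor. Satisfied.

Invalid — notice requirement not satisfied.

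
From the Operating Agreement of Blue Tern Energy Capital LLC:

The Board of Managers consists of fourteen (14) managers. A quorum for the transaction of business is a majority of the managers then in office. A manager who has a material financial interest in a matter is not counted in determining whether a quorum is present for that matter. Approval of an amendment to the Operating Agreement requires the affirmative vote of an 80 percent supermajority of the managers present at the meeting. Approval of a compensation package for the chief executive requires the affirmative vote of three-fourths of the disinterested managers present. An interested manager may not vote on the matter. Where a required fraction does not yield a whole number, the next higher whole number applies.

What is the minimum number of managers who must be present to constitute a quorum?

8

A majority of 14 is 8.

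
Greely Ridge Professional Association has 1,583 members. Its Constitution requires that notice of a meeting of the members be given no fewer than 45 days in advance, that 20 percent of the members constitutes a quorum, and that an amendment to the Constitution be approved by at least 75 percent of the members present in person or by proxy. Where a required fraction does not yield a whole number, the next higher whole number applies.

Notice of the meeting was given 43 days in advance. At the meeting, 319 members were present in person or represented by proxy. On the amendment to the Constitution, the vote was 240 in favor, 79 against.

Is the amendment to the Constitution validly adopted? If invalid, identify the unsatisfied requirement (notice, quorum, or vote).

Notice: 43 days given; 45 required. Not satisfied.
Quorum: 20% of 1,583 = 316.60, rounded up to 317; 319 present. Satisfied.
Vote: requires three-fourths of those present (319); 3/4 of 319 = 239.25, rounded up to 240, so 240 needed; 240 in favor. Satisfied.

Invalid — notice requirement not satisfied.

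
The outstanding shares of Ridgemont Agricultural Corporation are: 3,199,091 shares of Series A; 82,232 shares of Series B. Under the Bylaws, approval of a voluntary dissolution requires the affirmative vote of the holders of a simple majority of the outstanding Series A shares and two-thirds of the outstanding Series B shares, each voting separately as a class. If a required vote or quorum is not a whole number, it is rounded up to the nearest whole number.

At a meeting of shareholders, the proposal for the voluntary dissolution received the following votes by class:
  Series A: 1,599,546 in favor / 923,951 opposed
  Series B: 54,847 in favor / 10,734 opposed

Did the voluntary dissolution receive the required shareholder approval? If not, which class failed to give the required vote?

Series A: a majority of 3199091 is 1599546; 1,599,546 required, 1,599,546 in favor — approved.
Series B: 2/3 of 82232 = 54821.33, rounded up to 54822; 54,822 required, 54,847 in favor — approved.

Approved — every class gave the required vote.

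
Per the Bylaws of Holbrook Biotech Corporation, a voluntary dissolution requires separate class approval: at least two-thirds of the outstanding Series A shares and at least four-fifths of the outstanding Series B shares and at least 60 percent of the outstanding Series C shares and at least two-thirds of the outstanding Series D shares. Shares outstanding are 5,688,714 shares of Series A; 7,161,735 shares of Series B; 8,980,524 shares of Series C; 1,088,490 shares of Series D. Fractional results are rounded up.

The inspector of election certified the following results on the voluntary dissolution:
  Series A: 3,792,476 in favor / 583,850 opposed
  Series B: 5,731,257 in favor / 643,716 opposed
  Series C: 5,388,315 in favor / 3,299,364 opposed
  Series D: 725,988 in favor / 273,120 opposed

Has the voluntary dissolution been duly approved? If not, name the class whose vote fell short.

Approved — every class gave the required vote.

Series A: 2/3 of 5688714 = 3792476; 3,792,476 required, 3,792,476 in favor — approved.
Series B: 4/5 of 7161735 = 5729388; 5,729,388 required, 5,731,257 in favor — approved.
Series C: 3/5 of 8980524 = 5388314.40, rounded up to 5388315; 5,388,315 required, 5,388,315 in favor — approved.
Series D: 2/3 of 1088490 = 725660; 725,660 required, 725,988 in favor — approved.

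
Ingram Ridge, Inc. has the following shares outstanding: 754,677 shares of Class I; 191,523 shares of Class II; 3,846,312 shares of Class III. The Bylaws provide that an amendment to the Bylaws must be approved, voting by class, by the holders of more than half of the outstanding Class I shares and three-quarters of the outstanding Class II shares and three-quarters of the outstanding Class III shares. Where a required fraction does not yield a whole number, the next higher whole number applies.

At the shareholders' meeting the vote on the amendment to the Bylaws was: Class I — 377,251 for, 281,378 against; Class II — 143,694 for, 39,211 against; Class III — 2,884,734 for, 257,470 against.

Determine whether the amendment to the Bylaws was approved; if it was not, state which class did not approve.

Not approved — the Class I shares did not give the required vote.

Class I: a majority of 754677 is 377339; 377,339 required, 377,251 in favor — not approved.
Class II: 3/4 of 191523 = 143642.25, rounded up to 143643; 143,643 required, 143,694 in favor — approved.
Class III: 3/4 of 3846312 = 2884734; 2,884,734 required, 2,884,734 in favor — approved.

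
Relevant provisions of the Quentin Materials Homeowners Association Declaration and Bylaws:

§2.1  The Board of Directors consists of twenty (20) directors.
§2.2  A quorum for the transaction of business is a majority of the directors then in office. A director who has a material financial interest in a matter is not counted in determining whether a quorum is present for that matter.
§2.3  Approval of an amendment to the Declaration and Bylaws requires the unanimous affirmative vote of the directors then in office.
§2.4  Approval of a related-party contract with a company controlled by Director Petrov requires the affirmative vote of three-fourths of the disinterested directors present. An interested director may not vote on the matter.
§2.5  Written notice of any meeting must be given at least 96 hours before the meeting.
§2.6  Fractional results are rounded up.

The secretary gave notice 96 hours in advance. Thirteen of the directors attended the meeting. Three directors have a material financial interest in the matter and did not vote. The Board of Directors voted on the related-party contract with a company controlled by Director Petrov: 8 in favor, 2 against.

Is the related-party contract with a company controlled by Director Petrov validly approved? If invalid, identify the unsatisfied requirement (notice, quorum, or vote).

Invalid — quorum requirement not satisfied.

Notice: 96 hours given; 96 required (96 ≥ 96). Satisfied.
Quorum: 13 present, but the 3 interested directors do not count, leaving 10. Quorum is 11. Not satisfied.
Vote: the related-party contract with a company controlled by Director Petrov requires three-fourths of the disinterested directors present (13 − 3 = 10). 3/4 of 10 = 7.50, rounded up to 8, so 8 affirmative votes are needed; 8 voted in favor. Satisfied. (Moot — without a quorum no business can be validly transacted.)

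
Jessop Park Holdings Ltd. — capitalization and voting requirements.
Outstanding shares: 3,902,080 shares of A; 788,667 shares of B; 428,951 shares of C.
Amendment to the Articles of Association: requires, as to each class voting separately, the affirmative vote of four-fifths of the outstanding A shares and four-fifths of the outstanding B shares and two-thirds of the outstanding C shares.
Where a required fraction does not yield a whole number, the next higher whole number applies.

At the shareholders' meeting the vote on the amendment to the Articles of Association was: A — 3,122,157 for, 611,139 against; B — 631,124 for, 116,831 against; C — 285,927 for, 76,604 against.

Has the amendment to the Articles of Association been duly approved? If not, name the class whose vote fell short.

Not approved — the C shares did not give the required vote.

A: 4/5 of 3902080 = 3121664; 3,121,664 required, 3,122,157 in favor — approved.
B: 4/5 of 788667 = 630933.60, rounded up to 630934; 630,934 required, 631,124 in favor — approved.
C: 2/3 of 428951 = 285967.33, rounded up to 285968; 285,968 required, 285,927 in favor — not approved.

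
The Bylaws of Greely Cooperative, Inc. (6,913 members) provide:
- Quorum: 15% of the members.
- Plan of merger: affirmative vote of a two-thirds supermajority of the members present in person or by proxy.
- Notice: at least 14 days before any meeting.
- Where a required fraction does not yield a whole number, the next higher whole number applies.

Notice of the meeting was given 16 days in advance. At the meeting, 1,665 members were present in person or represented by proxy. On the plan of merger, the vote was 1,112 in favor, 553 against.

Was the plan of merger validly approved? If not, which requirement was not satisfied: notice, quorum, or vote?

Valid — all requirements satisfied.

Notice: 16 days given; 14 required. Satisfied.
Quorum: 15% of 6,913 = 1,036.95, rounded up to 1,037; 1,665 present. Satisfied.
Vote: requires two-thirds of those present (1,665); 2/3 of 1665 = 1110, so 1,110 needed; 1,112 in favor. Satisfied.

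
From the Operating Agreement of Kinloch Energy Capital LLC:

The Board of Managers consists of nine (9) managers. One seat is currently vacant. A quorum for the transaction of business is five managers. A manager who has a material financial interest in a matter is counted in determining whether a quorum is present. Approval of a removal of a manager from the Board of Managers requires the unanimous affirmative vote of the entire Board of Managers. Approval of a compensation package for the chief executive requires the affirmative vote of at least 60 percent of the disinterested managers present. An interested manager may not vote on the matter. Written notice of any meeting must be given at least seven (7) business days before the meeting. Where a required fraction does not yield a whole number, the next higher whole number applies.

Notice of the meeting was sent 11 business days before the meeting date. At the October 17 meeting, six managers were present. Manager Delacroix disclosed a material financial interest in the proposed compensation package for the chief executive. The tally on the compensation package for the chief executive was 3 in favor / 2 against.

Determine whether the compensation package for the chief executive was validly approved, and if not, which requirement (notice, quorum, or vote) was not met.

Valid — all requirements satisfied.

Notice: 11 business days given; 7 required (11 ≥ 7). Satisfied.
Quorum: 6 present (interested managers count toward quorum); quorum is 5. Satisfied.
Vote: the compensation package for the chief executive requires three-fifths of the disinterested managers present (6 − 1 = 5). 3/5 of 5 = 3, so 3 affirmative votes are needed; 3 voted in favor. Satisfied.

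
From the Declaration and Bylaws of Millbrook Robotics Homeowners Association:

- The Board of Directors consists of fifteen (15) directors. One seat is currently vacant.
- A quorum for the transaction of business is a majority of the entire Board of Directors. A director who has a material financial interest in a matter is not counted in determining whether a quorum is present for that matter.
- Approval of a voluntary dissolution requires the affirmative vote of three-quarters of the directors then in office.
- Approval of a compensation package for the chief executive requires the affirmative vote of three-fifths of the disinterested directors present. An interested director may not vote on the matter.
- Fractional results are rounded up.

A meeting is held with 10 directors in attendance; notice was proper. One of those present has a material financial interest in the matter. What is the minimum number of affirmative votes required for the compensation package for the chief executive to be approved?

6

The compensation package for the chief executive requires three-fifths of the disinterested directors present (10 − 1 = 9).
3/5 of 9 = 5.40, rounded up to 6.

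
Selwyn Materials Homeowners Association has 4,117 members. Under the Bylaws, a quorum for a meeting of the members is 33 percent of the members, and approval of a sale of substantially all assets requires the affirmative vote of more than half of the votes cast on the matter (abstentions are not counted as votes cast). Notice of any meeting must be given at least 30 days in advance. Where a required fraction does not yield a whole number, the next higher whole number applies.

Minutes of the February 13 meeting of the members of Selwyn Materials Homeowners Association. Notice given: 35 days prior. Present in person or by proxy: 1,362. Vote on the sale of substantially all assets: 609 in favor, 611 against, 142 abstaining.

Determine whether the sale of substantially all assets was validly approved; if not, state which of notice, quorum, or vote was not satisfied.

Invalid — vote requirement not satisfied.

Notice: 35 days given; 30 required. Satisfied.
Quorum: 33% of 4,117 = 1,358.61, rounded up to 1,359; 1,362 present. Satisfied.
Vote: requires a majority of the votes cast (1,362 − 142 abstaining = 1,220); a majority of 1220 is 611, so 611 needed; 609 in favor. Not satisfied.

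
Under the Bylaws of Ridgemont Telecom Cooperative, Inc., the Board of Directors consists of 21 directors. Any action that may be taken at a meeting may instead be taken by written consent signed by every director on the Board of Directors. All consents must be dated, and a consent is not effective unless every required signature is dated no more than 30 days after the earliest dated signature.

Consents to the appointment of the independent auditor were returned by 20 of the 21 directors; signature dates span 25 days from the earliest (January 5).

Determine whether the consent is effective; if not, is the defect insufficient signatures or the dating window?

Signatures required: every one of 21 — unanimous means all 21, so 21 needed; 20 signed. Insufficient.
Dating window: the latest signature is 25 days after the earliest; the limit is 30 days. Within the window.

Not effective — insufficient signatures.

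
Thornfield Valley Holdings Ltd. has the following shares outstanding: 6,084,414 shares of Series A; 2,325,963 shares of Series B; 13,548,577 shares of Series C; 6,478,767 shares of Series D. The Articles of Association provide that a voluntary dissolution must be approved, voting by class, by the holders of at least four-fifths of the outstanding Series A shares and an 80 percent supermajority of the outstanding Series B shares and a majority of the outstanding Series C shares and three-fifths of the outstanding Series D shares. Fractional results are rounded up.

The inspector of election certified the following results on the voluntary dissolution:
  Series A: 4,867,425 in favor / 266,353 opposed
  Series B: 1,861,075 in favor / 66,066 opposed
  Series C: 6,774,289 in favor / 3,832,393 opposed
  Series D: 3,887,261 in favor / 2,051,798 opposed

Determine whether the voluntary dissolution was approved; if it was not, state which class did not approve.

Series A: 4/5 of 6084414 = 4867531.20, rounded up to 4867532; 4,867,532 required, 4,867,425 in favor — not approved.
Series B: 4/5 of 2325963 = 1860770.40, rounded up to 1860771; 1,860,771 required, 1,861,075 in favor — approved.
Series C: a majority of 13548577 is 6774289; 6,774,289 required, 6,774,289 in favor — approved.
Series D: 3/5 of 6478767 = 3887260.20, rounded up to 3887261; 3,887,261 required, 3,887,261 in favor — approved.

Not approved — the Series A shares did not give the required vote.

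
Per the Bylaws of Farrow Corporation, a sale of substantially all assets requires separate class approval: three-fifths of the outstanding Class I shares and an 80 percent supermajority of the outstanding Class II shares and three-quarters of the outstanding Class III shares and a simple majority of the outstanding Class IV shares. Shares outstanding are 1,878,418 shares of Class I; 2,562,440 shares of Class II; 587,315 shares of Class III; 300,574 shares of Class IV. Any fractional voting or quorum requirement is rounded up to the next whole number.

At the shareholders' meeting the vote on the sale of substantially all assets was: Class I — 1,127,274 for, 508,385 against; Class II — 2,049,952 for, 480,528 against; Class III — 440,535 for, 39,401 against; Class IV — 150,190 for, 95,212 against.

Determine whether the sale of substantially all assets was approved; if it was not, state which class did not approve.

Class I: 3/5 of 1878418 = 1127050.80, rounded up to 1127051; 1,127,051 required, 1,127,274 in favor — approved.
Class II: 4/5 of 2562440 = 2049952; 2,049,952 required, 2,049,952 in favor — approved.
Class III: 3/4 of 587315 = 440486.25, rounded up to 440487; 440,487 required, 440,535 in favor — approved.
Class IV: a majority of 300574 is 150288; 150,288 required, 150,190 in favor — not approved.

Not approved — the Class IV shares did not give the required vote.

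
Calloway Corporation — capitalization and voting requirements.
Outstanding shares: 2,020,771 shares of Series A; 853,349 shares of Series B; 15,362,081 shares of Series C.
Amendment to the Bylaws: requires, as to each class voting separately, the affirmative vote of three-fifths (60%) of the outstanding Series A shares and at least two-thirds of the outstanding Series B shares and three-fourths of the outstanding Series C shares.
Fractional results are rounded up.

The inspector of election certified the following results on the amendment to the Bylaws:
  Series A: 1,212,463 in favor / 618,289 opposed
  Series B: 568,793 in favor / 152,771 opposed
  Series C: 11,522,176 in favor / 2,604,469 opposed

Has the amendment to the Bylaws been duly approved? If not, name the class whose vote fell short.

Not approved — the Series B shares did not give the required vote.

Series A: 3/5 of 2020771 = 1212462.60, rounded up to 1212463; 1,212,463 required, 1,212,463 in favor — approved.
Series B: 2/3 of 853349 = 568899.33, rounded up to 568900; 568,900 required, 568,793 in favor — not approved.
Series C: 3/4 of 15362081 = 11521560.75, rounded up to 11521561; 11,521,561 required, 11,522,176 in favor — approved.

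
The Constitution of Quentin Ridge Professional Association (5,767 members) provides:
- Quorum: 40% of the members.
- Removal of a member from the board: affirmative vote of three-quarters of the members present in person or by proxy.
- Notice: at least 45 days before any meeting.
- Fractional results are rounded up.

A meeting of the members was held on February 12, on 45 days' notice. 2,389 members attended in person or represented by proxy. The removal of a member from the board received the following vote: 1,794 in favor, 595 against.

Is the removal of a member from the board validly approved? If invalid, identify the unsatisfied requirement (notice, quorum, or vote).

Valid — all requirements satisfied.

Notice: 45 days given; 45 required. Satisfied.
Quorum: 40% of 5,767 = 2,306.80, rounded up to 2,307; 2,389 present. Satisfied.
Vote: requires three-fourths of those present (2,389); 3/4 of 2389 = 1791.75, rounded up to 1792, so 1,792 needed; 1,794 in favor. Satisfied.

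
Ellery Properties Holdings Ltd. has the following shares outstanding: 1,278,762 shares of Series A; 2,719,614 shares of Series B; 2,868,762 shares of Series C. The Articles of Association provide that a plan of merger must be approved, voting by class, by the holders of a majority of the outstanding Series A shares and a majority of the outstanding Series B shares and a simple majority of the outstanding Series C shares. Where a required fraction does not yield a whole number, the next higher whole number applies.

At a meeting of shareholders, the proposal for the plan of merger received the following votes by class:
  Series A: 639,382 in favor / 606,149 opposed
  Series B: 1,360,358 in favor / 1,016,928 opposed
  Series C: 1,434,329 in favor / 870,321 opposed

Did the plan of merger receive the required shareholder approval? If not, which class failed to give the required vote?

Series A: a majority of 1278762 is 639382; 639,382 required, 639,382 in favor — approved.
Series B: a majority of 2719614 is 1359808; 1,359,808 required, 1,360,358 in favor — approved.
Series C: a majority of 2868762 is 1434382; 1,434,382 required, 1,434,329 in favor — not approved.

Not approved — the Series C shares did not give the required vote.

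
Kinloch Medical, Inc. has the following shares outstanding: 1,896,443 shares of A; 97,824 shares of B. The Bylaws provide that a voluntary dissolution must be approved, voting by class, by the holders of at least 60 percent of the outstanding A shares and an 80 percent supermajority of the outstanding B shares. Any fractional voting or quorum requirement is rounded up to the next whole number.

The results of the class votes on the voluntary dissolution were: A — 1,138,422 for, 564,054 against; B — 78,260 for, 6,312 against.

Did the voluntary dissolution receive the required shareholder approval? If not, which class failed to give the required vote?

A: 3/5 of 1896443 = 1137865.80, rounded up to 1137866; 1,137,866 required, 1,138,422 in favor — approved.
B: 4/5 of 97824 = 78259.20, rounded up to 78260; 78,260 required, 78,260 in favor — approved.

Approved — every class gave the required vote.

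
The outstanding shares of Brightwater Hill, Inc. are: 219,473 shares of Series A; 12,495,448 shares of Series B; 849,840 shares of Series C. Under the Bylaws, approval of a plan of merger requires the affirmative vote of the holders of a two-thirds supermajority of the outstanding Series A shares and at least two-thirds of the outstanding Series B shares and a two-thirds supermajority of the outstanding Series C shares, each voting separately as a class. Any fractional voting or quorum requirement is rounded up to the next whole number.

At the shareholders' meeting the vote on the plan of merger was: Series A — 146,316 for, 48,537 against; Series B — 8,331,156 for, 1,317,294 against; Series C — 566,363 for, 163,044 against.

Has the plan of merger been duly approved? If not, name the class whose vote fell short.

Not approved — the Series C shares did not give the required vote.

Series A: 2/3 of 219473 = 146315.33, rounded up to 146316; 146,316 required, 146,316 in favor — approved.
Series B: 2/3 of 12495448 = 8330298.67, rounded up to 8330299; 8,330,299 required, 8,331,156 in favor — approved.
Series C: 2/3 of 849840 = 566560; 566,560 required, 566,363 in favor — not approved.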